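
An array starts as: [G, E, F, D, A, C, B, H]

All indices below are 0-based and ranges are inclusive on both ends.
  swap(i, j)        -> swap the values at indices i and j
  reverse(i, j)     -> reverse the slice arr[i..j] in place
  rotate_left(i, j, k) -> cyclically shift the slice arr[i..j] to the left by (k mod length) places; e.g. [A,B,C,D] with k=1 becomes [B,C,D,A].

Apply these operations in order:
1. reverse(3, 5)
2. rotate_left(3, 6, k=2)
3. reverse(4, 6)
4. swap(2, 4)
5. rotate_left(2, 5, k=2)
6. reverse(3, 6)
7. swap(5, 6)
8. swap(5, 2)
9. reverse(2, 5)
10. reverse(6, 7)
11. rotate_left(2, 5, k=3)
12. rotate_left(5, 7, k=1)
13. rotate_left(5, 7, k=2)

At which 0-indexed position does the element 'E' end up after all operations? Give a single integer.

After 1 (reverse(3, 5)): [G, E, F, C, A, D, B, H]
After 2 (rotate_left(3, 6, k=2)): [G, E, F, D, B, C, A, H]
After 3 (reverse(4, 6)): [G, E, F, D, A, C, B, H]
After 4 (swap(2, 4)): [G, E, A, D, F, C, B, H]
After 5 (rotate_left(2, 5, k=2)): [G, E, F, C, A, D, B, H]
After 6 (reverse(3, 6)): [G, E, F, B, D, A, C, H]
After 7 (swap(5, 6)): [G, E, F, B, D, C, A, H]
After 8 (swap(5, 2)): [G, E, C, B, D, F, A, H]
After 9 (reverse(2, 5)): [G, E, F, D, B, C, A, H]
After 10 (reverse(6, 7)): [G, E, F, D, B, C, H, A]
After 11 (rotate_left(2, 5, k=3)): [G, E, C, F, D, B, H, A]
After 12 (rotate_left(5, 7, k=1)): [G, E, C, F, D, H, A, B]
After 13 (rotate_left(5, 7, k=2)): [G, E, C, F, D, B, H, A]

Answer: 1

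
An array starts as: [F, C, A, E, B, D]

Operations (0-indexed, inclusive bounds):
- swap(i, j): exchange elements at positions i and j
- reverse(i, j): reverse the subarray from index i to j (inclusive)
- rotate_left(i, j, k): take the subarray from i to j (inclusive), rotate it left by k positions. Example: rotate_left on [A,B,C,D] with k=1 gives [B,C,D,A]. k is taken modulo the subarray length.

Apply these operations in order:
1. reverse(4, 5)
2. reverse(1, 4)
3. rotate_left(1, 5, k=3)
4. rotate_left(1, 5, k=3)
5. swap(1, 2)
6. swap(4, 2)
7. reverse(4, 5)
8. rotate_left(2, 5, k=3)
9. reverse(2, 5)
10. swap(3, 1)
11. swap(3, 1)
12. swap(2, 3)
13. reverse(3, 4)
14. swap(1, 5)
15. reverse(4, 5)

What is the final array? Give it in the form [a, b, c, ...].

Answer: [F, E, C, B, A, D]

Derivation:
After 1 (reverse(4, 5)): [F, C, A, E, D, B]
After 2 (reverse(1, 4)): [F, D, E, A, C, B]
After 3 (rotate_left(1, 5, k=3)): [F, C, B, D, E, A]
After 4 (rotate_left(1, 5, k=3)): [F, E, A, C, B, D]
After 5 (swap(1, 2)): [F, A, E, C, B, D]
After 6 (swap(4, 2)): [F, A, B, C, E, D]
After 7 (reverse(4, 5)): [F, A, B, C, D, E]
After 8 (rotate_left(2, 5, k=3)): [F, A, E, B, C, D]
After 9 (reverse(2, 5)): [F, A, D, C, B, E]
After 10 (swap(3, 1)): [F, C, D, A, B, E]
After 11 (swap(3, 1)): [F, A, D, C, B, E]
After 12 (swap(2, 3)): [F, A, C, D, B, E]
After 13 (reverse(3, 4)): [F, A, C, B, D, E]
After 14 (swap(1, 5)): [F, E, C, B, D, A]
After 15 (reverse(4, 5)): [F, E, C, B, A, D]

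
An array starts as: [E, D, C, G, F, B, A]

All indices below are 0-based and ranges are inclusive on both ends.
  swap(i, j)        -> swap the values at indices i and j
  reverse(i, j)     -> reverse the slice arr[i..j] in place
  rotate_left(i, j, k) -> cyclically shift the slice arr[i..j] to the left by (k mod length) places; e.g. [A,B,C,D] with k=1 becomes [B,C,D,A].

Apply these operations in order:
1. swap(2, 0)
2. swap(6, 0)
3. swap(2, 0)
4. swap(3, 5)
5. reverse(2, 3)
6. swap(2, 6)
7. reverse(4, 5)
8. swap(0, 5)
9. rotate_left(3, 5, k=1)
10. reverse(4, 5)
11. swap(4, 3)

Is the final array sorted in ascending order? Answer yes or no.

After 1 (swap(2, 0)): [C, D, E, G, F, B, A]
After 2 (swap(6, 0)): [A, D, E, G, F, B, C]
After 3 (swap(2, 0)): [E, D, A, G, F, B, C]
After 4 (swap(3, 5)): [E, D, A, B, F, G, C]
After 5 (reverse(2, 3)): [E, D, B, A, F, G, C]
After 6 (swap(2, 6)): [E, D, C, A, F, G, B]
After 7 (reverse(4, 5)): [E, D, C, A, G, F, B]
After 8 (swap(0, 5)): [F, D, C, A, G, E, B]
After 9 (rotate_left(3, 5, k=1)): [F, D, C, G, E, A, B]
After 10 (reverse(4, 5)): [F, D, C, G, A, E, B]
After 11 (swap(4, 3)): [F, D, C, A, G, E, B]

Answer: no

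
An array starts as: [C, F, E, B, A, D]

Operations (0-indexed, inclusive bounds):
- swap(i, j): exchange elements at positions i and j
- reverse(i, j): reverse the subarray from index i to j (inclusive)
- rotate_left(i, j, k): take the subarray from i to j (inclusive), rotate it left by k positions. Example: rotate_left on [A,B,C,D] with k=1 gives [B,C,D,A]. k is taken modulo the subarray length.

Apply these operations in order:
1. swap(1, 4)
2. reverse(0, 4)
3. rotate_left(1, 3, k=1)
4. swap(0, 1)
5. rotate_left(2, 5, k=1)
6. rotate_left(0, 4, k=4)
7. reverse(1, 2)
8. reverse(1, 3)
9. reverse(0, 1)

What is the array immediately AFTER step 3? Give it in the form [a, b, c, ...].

Answer: [F, E, A, B, C, D]

Derivation:
After 1 (swap(1, 4)): [C, A, E, B, F, D]
After 2 (reverse(0, 4)): [F, B, E, A, C, D]
After 3 (rotate_left(1, 3, k=1)): [F, E, A, B, C, D]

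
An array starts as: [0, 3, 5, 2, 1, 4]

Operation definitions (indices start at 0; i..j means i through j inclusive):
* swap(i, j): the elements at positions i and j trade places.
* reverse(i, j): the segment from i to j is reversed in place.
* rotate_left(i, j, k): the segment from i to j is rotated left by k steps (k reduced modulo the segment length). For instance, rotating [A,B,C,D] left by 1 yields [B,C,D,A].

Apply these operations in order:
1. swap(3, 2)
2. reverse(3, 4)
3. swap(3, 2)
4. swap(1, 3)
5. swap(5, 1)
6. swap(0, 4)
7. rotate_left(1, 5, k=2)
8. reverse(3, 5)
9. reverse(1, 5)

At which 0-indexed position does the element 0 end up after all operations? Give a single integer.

After 1 (swap(3, 2)): [0, 3, 2, 5, 1, 4]
After 2 (reverse(3, 4)): [0, 3, 2, 1, 5, 4]
After 3 (swap(3, 2)): [0, 3, 1, 2, 5, 4]
After 4 (swap(1, 3)): [0, 2, 1, 3, 5, 4]
After 5 (swap(5, 1)): [0, 4, 1, 3, 5, 2]
After 6 (swap(0, 4)): [5, 4, 1, 3, 0, 2]
After 7 (rotate_left(1, 5, k=2)): [5, 3, 0, 2, 4, 1]
After 8 (reverse(3, 5)): [5, 3, 0, 1, 4, 2]
After 9 (reverse(1, 5)): [5, 2, 4, 1, 0, 3]

Answer: 4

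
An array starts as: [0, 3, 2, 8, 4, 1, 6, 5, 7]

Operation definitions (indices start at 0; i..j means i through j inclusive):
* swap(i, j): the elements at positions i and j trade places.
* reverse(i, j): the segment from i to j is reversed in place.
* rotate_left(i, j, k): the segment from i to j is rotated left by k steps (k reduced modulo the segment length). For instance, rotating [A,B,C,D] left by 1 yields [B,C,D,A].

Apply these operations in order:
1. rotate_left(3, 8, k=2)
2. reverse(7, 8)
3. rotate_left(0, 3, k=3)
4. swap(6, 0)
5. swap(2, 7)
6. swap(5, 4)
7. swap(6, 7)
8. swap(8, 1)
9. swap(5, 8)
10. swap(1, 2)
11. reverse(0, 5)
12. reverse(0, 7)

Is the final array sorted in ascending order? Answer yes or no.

After 1 (rotate_left(3, 8, k=2)): [0, 3, 2, 1, 6, 5, 7, 8, 4]
After 2 (reverse(7, 8)): [0, 3, 2, 1, 6, 5, 7, 4, 8]
After 3 (rotate_left(0, 3, k=3)): [1, 0, 3, 2, 6, 5, 7, 4, 8]
After 4 (swap(6, 0)): [7, 0, 3, 2, 6, 5, 1, 4, 8]
After 5 (swap(2, 7)): [7, 0, 4, 2, 6, 5, 1, 3, 8]
After 6 (swap(5, 4)): [7, 0, 4, 2, 5, 6, 1, 3, 8]
After 7 (swap(6, 7)): [7, 0, 4, 2, 5, 6, 3, 1, 8]
After 8 (swap(8, 1)): [7, 8, 4, 2, 5, 6, 3, 1, 0]
After 9 (swap(5, 8)): [7, 8, 4, 2, 5, 0, 3, 1, 6]
After 10 (swap(1, 2)): [7, 4, 8, 2, 5, 0, 3, 1, 6]
After 11 (reverse(0, 5)): [0, 5, 2, 8, 4, 7, 3, 1, 6]
After 12 (reverse(0, 7)): [1, 3, 7, 4, 8, 2, 5, 0, 6]

Answer: no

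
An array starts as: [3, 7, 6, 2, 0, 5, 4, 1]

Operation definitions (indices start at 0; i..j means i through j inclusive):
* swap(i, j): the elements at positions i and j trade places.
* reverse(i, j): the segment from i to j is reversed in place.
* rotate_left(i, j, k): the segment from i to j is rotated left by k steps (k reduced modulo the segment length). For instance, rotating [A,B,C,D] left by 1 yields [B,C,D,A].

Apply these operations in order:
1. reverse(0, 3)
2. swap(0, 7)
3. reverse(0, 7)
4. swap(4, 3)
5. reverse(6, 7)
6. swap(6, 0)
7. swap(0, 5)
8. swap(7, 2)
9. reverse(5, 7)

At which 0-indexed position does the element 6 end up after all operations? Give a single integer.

After 1 (reverse(0, 3)): [2, 6, 7, 3, 0, 5, 4, 1]
After 2 (swap(0, 7)): [1, 6, 7, 3, 0, 5, 4, 2]
After 3 (reverse(0, 7)): [2, 4, 5, 0, 3, 7, 6, 1]
After 4 (swap(4, 3)): [2, 4, 5, 3, 0, 7, 6, 1]
After 5 (reverse(6, 7)): [2, 4, 5, 3, 0, 7, 1, 6]
After 6 (swap(6, 0)): [1, 4, 5, 3, 0, 7, 2, 6]
After 7 (swap(0, 5)): [7, 4, 5, 3, 0, 1, 2, 6]
After 8 (swap(7, 2)): [7, 4, 6, 3, 0, 1, 2, 5]
After 9 (reverse(5, 7)): [7, 4, 6, 3, 0, 5, 2, 1]

Answer: 2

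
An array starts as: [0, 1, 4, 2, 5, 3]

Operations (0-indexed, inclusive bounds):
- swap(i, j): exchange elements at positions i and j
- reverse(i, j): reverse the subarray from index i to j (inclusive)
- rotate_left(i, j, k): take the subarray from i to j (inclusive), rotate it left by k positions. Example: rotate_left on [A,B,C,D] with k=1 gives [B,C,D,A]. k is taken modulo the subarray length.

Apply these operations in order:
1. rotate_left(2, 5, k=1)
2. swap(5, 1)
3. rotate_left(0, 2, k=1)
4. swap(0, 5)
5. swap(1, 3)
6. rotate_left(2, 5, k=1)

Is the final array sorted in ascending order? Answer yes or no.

Answer: no

Derivation:
After 1 (rotate_left(2, 5, k=1)): [0, 1, 2, 5, 3, 4]
After 2 (swap(5, 1)): [0, 4, 2, 5, 3, 1]
After 3 (rotate_left(0, 2, k=1)): [4, 2, 0, 5, 3, 1]
After 4 (swap(0, 5)): [1, 2, 0, 5, 3, 4]
After 5 (swap(1, 3)): [1, 5, 0, 2, 3, 4]
After 6 (rotate_left(2, 5, k=1)): [1, 5, 2, 3, 4, 0]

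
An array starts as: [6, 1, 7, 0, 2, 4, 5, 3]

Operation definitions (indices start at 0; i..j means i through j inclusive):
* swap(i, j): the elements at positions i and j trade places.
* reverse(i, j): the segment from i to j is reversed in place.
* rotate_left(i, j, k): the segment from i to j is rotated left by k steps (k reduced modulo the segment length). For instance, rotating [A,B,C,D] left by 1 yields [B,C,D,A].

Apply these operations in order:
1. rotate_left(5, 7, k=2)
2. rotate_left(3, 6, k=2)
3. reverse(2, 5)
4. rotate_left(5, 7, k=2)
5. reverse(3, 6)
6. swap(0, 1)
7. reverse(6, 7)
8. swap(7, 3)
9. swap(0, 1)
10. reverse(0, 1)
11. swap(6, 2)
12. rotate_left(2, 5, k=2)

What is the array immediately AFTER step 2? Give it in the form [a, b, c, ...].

Answer: [6, 1, 7, 3, 4, 0, 2, 5]

Derivation:
After 1 (rotate_left(5, 7, k=2)): [6, 1, 7, 0, 2, 3, 4, 5]
After 2 (rotate_left(3, 6, k=2)): [6, 1, 7, 3, 4, 0, 2, 5]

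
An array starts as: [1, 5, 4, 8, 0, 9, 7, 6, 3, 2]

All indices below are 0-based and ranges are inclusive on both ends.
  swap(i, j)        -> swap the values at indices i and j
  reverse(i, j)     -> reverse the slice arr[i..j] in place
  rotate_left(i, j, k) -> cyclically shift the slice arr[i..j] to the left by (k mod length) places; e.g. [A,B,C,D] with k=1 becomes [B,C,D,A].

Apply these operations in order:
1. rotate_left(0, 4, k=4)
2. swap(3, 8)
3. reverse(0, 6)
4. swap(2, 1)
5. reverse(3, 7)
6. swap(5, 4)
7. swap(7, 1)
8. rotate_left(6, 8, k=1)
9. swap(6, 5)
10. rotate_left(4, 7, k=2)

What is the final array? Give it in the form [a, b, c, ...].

Answer: [7, 3, 9, 6, 0, 4, 1, 8, 5, 2]

Derivation:
After 1 (rotate_left(0, 4, k=4)): [0, 1, 5, 4, 8, 9, 7, 6, 3, 2]
After 2 (swap(3, 8)): [0, 1, 5, 3, 8, 9, 7, 6, 4, 2]
After 3 (reverse(0, 6)): [7, 9, 8, 3, 5, 1, 0, 6, 4, 2]
After 4 (swap(2, 1)): [7, 8, 9, 3, 5, 1, 0, 6, 4, 2]
After 5 (reverse(3, 7)): [7, 8, 9, 6, 0, 1, 5, 3, 4, 2]
After 6 (swap(5, 4)): [7, 8, 9, 6, 1, 0, 5, 3, 4, 2]
After 7 (swap(7, 1)): [7, 3, 9, 6, 1, 0, 5, 8, 4, 2]
After 8 (rotate_left(6, 8, k=1)): [7, 3, 9, 6, 1, 0, 8, 4, 5, 2]
After 9 (swap(6, 5)): [7, 3, 9, 6, 1, 8, 0, 4, 5, 2]
After 10 (rotate_left(4, 7, k=2)): [7, 3, 9, 6, 0, 4, 1, 8, 5, 2]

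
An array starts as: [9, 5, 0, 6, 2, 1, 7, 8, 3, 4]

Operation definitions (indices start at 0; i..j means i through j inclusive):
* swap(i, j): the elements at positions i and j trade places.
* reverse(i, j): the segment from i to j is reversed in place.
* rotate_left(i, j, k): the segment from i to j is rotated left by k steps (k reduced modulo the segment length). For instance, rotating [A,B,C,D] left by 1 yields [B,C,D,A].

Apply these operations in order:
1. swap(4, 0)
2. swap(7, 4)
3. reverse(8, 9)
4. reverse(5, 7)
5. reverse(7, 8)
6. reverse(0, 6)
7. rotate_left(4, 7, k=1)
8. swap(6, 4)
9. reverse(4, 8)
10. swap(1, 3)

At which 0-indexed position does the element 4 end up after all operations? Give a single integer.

After 1 (swap(4, 0)): [2, 5, 0, 6, 9, 1, 7, 8, 3, 4]
After 2 (swap(7, 4)): [2, 5, 0, 6, 8, 1, 7, 9, 3, 4]
After 3 (reverse(8, 9)): [2, 5, 0, 6, 8, 1, 7, 9, 4, 3]
After 4 (reverse(5, 7)): [2, 5, 0, 6, 8, 9, 7, 1, 4, 3]
After 5 (reverse(7, 8)): [2, 5, 0, 6, 8, 9, 7, 4, 1, 3]
After 6 (reverse(0, 6)): [7, 9, 8, 6, 0, 5, 2, 4, 1, 3]
After 7 (rotate_left(4, 7, k=1)): [7, 9, 8, 6, 5, 2, 4, 0, 1, 3]
After 8 (swap(6, 4)): [7, 9, 8, 6, 4, 2, 5, 0, 1, 3]
After 9 (reverse(4, 8)): [7, 9, 8, 6, 1, 0, 5, 2, 4, 3]
After 10 (swap(1, 3)): [7, 6, 8, 9, 1, 0, 5, 2, 4, 3]

Answer: 8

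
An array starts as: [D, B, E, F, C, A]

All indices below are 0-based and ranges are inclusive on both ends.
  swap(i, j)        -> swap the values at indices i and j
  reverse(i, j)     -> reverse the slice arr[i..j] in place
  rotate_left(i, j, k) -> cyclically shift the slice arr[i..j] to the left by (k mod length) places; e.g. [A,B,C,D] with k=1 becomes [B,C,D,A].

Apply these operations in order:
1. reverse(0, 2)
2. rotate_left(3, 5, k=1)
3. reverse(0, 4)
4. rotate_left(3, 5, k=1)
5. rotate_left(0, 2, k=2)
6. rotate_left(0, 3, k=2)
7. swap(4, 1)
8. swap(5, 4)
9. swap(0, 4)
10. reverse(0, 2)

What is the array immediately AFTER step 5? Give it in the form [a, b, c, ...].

Answer: [D, A, C, E, F, B]

Derivation:
After 1 (reverse(0, 2)): [E, B, D, F, C, A]
After 2 (rotate_left(3, 5, k=1)): [E, B, D, C, A, F]
After 3 (reverse(0, 4)): [A, C, D, B, E, F]
After 4 (rotate_left(3, 5, k=1)): [A, C, D, E, F, B]
After 5 (rotate_left(0, 2, k=2)): [D, A, C, E, F, B]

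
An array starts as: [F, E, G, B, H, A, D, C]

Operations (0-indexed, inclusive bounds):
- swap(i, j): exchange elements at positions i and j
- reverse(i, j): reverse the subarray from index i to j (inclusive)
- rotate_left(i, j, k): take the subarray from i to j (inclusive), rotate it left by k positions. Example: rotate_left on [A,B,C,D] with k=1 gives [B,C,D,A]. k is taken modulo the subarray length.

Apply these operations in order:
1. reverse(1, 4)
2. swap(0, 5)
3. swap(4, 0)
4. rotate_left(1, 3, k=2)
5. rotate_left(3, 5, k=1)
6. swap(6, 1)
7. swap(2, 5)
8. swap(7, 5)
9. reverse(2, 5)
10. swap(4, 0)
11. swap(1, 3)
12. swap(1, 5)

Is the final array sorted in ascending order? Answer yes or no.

Answer: yes

Derivation:
After 1 (reverse(1, 4)): [F, H, B, G, E, A, D, C]
After 2 (swap(0, 5)): [A, H, B, G, E, F, D, C]
After 3 (swap(4, 0)): [E, H, B, G, A, F, D, C]
After 4 (rotate_left(1, 3, k=2)): [E, G, H, B, A, F, D, C]
After 5 (rotate_left(3, 5, k=1)): [E, G, H, A, F, B, D, C]
After 6 (swap(6, 1)): [E, D, H, A, F, B, G, C]
After 7 (swap(2, 5)): [E, D, B, A, F, H, G, C]
After 8 (swap(7, 5)): [E, D, B, A, F, C, G, H]
After 9 (reverse(2, 5)): [E, D, C, F, A, B, G, H]
After 10 (swap(4, 0)): [A, D, C, F, E, B, G, H]
After 11 (swap(1, 3)): [A, F, C, D, E, B, G, H]
After 12 (swap(1, 5)): [A, B, C, D, E, F, G, H]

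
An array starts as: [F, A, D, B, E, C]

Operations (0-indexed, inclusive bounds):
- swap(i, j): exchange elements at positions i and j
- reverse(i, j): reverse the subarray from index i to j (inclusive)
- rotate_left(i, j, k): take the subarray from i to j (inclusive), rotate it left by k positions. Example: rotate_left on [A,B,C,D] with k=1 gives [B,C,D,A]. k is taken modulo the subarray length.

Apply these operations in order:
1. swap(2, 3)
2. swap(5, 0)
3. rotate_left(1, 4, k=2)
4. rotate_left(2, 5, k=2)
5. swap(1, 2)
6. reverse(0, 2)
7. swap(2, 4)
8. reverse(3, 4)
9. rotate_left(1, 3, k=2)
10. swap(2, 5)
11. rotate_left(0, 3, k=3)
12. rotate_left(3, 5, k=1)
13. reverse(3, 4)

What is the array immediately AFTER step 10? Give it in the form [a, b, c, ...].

Answer: [D, C, A, E, F, B]

Derivation:
After 1 (swap(2, 3)): [F, A, B, D, E, C]
After 2 (swap(5, 0)): [C, A, B, D, E, F]
After 3 (rotate_left(1, 4, k=2)): [C, D, E, A, B, F]
After 4 (rotate_left(2, 5, k=2)): [C, D, B, F, E, A]
After 5 (swap(1, 2)): [C, B, D, F, E, A]
After 6 (reverse(0, 2)): [D, B, C, F, E, A]
After 7 (swap(2, 4)): [D, B, E, F, C, A]
After 8 (reverse(3, 4)): [D, B, E, C, F, A]
After 9 (rotate_left(1, 3, k=2)): [D, C, B, E, F, A]
After 10 (swap(2, 5)): [D, C, A, E, F, B]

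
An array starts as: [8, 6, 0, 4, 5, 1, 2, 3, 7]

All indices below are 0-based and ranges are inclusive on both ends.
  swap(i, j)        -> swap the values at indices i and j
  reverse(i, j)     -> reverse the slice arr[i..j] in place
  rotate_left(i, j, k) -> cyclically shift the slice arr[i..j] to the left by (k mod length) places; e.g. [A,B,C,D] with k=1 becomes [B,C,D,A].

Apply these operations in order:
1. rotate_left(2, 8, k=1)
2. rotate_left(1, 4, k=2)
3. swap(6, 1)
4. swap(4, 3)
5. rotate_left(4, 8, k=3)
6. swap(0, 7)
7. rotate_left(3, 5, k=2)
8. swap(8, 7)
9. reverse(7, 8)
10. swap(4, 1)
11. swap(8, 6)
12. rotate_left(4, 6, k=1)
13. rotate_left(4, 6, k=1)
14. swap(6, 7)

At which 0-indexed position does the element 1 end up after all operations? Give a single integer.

Answer: 2

Derivation:
After 1 (rotate_left(2, 8, k=1)): [8, 6, 4, 5, 1, 2, 3, 7, 0]
After 2 (rotate_left(1, 4, k=2)): [8, 5, 1, 6, 4, 2, 3, 7, 0]
After 3 (swap(6, 1)): [8, 3, 1, 6, 4, 2, 5, 7, 0]
After 4 (swap(4, 3)): [8, 3, 1, 4, 6, 2, 5, 7, 0]
After 5 (rotate_left(4, 8, k=3)): [8, 3, 1, 4, 7, 0, 6, 2, 5]
After 6 (swap(0, 7)): [2, 3, 1, 4, 7, 0, 6, 8, 5]
After 7 (rotate_left(3, 5, k=2)): [2, 3, 1, 0, 4, 7, 6, 8, 5]
After 8 (swap(8, 7)): [2, 3, 1, 0, 4, 7, 6, 5, 8]
After 9 (reverse(7, 8)): [2, 3, 1, 0, 4, 7, 6, 8, 5]
After 10 (swap(4, 1)): [2, 4, 1, 0, 3, 7, 6, 8, 5]
After 11 (swap(8, 6)): [2, 4, 1, 0, 3, 7, 5, 8, 6]
After 12 (rotate_left(4, 6, k=1)): [2, 4, 1, 0, 7, 5, 3, 8, 6]
After 13 (rotate_left(4, 6, k=1)): [2, 4, 1, 0, 5, 3, 7, 8, 6]
After 14 (swap(6, 7)): [2, 4, 1, 0, 5, 3, 8, 7, 6]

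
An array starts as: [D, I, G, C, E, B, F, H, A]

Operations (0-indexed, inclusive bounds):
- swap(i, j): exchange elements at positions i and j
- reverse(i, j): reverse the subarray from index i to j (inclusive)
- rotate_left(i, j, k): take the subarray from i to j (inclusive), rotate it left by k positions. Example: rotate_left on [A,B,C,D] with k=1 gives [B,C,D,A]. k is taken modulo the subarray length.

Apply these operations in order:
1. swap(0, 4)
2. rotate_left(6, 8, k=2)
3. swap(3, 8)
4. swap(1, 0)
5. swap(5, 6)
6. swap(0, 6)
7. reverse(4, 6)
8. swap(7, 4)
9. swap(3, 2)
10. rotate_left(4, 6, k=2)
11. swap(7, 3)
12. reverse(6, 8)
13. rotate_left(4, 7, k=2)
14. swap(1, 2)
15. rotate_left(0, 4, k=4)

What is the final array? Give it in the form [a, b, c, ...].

Answer: [C, B, H, E, I, G, D, F, A]

Derivation:
After 1 (swap(0, 4)): [E, I, G, C, D, B, F, H, A]
After 2 (rotate_left(6, 8, k=2)): [E, I, G, C, D, B, A, F, H]
After 3 (swap(3, 8)): [E, I, G, H, D, B, A, F, C]
After 4 (swap(1, 0)): [I, E, G, H, D, B, A, F, C]
After 5 (swap(5, 6)): [I, E, G, H, D, A, B, F, C]
After 6 (swap(0, 6)): [B, E, G, H, D, A, I, F, C]
After 7 (reverse(4, 6)): [B, E, G, H, I, A, D, F, C]
After 8 (swap(7, 4)): [B, E, G, H, F, A, D, I, C]
After 9 (swap(3, 2)): [B, E, H, G, F, A, D, I, C]
After 10 (rotate_left(4, 6, k=2)): [B, E, H, G, D, F, A, I, C]
After 11 (swap(7, 3)): [B, E, H, I, D, F, A, G, C]
After 12 (reverse(6, 8)): [B, E, H, I, D, F, C, G, A]
After 13 (rotate_left(4, 7, k=2)): [B, E, H, I, C, G, D, F, A]
After 14 (swap(1, 2)): [B, H, E, I, C, G, D, F, A]
After 15 (rotate_left(0, 4, k=4)): [C, B, H, E, I, G, D, F, A]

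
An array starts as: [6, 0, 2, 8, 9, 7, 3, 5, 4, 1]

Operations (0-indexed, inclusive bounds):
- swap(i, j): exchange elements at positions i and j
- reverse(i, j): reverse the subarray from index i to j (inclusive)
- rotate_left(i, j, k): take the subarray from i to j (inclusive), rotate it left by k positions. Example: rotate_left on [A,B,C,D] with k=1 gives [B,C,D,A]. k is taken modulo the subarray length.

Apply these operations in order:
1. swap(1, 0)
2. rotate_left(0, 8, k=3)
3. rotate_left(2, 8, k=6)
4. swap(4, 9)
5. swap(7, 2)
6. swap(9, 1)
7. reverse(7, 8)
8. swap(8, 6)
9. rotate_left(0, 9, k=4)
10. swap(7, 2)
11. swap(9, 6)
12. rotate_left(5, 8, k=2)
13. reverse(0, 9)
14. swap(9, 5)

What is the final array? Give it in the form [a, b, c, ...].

Answer: [8, 7, 9, 0, 2, 1, 6, 3, 5, 4]

Derivation:
After 1 (swap(1, 0)): [0, 6, 2, 8, 9, 7, 3, 5, 4, 1]
After 2 (rotate_left(0, 8, k=3)): [8, 9, 7, 3, 5, 4, 0, 6, 2, 1]
After 3 (rotate_left(2, 8, k=6)): [8, 9, 2, 7, 3, 5, 4, 0, 6, 1]
After 4 (swap(4, 9)): [8, 9, 2, 7, 1, 5, 4, 0, 6, 3]
After 5 (swap(7, 2)): [8, 9, 0, 7, 1, 5, 4, 2, 6, 3]
After 6 (swap(9, 1)): [8, 3, 0, 7, 1, 5, 4, 2, 6, 9]
After 7 (reverse(7, 8)): [8, 3, 0, 7, 1, 5, 4, 6, 2, 9]
After 8 (swap(8, 6)): [8, 3, 0, 7, 1, 5, 2, 6, 4, 9]
After 9 (rotate_left(0, 9, k=4)): [1, 5, 2, 6, 4, 9, 8, 3, 0, 7]
After 10 (swap(7, 2)): [1, 5, 3, 6, 4, 9, 8, 2, 0, 7]
After 11 (swap(9, 6)): [1, 5, 3, 6, 4, 9, 7, 2, 0, 8]
After 12 (rotate_left(5, 8, k=2)): [1, 5, 3, 6, 4, 2, 0, 9, 7, 8]
After 13 (reverse(0, 9)): [8, 7, 9, 0, 2, 4, 6, 3, 5, 1]
After 14 (swap(9, 5)): [8, 7, 9, 0, 2, 1, 6, 3, 5, 4]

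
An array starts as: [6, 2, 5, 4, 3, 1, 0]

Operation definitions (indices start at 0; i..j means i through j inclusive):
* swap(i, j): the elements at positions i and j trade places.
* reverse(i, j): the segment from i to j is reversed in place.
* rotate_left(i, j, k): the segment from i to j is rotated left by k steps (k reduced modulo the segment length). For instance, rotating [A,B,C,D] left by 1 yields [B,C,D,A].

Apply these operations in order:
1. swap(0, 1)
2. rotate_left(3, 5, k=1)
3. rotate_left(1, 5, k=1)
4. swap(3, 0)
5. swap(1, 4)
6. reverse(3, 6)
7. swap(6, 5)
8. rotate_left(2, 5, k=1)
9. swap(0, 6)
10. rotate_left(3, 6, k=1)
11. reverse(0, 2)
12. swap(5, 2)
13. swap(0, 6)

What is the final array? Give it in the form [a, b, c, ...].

After 1 (swap(0, 1)): [2, 6, 5, 4, 3, 1, 0]
After 2 (rotate_left(3, 5, k=1)): [2, 6, 5, 3, 1, 4, 0]
After 3 (rotate_left(1, 5, k=1)): [2, 5, 3, 1, 4, 6, 0]
After 4 (swap(3, 0)): [1, 5, 3, 2, 4, 6, 0]
After 5 (swap(1, 4)): [1, 4, 3, 2, 5, 6, 0]
After 6 (reverse(3, 6)): [1, 4, 3, 0, 6, 5, 2]
After 7 (swap(6, 5)): [1, 4, 3, 0, 6, 2, 5]
After 8 (rotate_left(2, 5, k=1)): [1, 4, 0, 6, 2, 3, 5]
After 9 (swap(0, 6)): [5, 4, 0, 6, 2, 3, 1]
After 10 (rotate_left(3, 6, k=1)): [5, 4, 0, 2, 3, 1, 6]
After 11 (reverse(0, 2)): [0, 4, 5, 2, 3, 1, 6]
After 12 (swap(5, 2)): [0, 4, 1, 2, 3, 5, 6]
After 13 (swap(0, 6)): [6, 4, 1, 2, 3, 5, 0]

Answer: [6, 4, 1, 2, 3, 5, 0]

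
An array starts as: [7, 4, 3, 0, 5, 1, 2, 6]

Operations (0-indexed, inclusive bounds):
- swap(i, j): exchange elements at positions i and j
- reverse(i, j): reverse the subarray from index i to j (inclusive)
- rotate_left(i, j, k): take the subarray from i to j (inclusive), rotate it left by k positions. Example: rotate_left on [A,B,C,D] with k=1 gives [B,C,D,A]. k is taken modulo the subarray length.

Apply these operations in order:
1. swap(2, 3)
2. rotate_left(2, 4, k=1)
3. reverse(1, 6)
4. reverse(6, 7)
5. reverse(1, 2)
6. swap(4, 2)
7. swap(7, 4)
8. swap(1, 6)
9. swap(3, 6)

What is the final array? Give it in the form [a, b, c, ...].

After 1 (swap(2, 3)): [7, 4, 0, 3, 5, 1, 2, 6]
After 2 (rotate_left(2, 4, k=1)): [7, 4, 3, 5, 0, 1, 2, 6]
After 3 (reverse(1, 6)): [7, 2, 1, 0, 5, 3, 4, 6]
After 4 (reverse(6, 7)): [7, 2, 1, 0, 5, 3, 6, 4]
After 5 (reverse(1, 2)): [7, 1, 2, 0, 5, 3, 6, 4]
After 6 (swap(4, 2)): [7, 1, 5, 0, 2, 3, 6, 4]
After 7 (swap(7, 4)): [7, 1, 5, 0, 4, 3, 6, 2]
After 8 (swap(1, 6)): [7, 6, 5, 0, 4, 3, 1, 2]
After 9 (swap(3, 6)): [7, 6, 5, 1, 4, 3, 0, 2]

Answer: [7, 6, 5, 1, 4, 3, 0, 2]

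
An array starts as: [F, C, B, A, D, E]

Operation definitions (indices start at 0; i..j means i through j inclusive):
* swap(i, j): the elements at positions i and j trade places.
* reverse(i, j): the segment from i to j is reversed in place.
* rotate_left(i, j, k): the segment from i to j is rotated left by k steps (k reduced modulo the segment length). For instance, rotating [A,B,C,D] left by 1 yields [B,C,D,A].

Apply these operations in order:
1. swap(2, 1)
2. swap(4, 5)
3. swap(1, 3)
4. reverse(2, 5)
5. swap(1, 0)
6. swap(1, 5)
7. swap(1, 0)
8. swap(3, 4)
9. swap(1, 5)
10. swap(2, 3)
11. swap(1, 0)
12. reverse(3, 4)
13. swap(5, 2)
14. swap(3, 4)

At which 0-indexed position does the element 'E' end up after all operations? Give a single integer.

After 1 (swap(2, 1)): [F, B, C, A, D, E]
After 2 (swap(4, 5)): [F, B, C, A, E, D]
After 3 (swap(1, 3)): [F, A, C, B, E, D]
After 4 (reverse(2, 5)): [F, A, D, E, B, C]
After 5 (swap(1, 0)): [A, F, D, E, B, C]
After 6 (swap(1, 5)): [A, C, D, E, B, F]
After 7 (swap(1, 0)): [C, A, D, E, B, F]
After 8 (swap(3, 4)): [C, A, D, B, E, F]
After 9 (swap(1, 5)): [C, F, D, B, E, A]
After 10 (swap(2, 3)): [C, F, B, D, E, A]
After 11 (swap(1, 0)): [F, C, B, D, E, A]
After 12 (reverse(3, 4)): [F, C, B, E, D, A]
After 13 (swap(5, 2)): [F, C, A, E, D, B]
After 14 (swap(3, 4)): [F, C, A, D, E, B]

Answer: 4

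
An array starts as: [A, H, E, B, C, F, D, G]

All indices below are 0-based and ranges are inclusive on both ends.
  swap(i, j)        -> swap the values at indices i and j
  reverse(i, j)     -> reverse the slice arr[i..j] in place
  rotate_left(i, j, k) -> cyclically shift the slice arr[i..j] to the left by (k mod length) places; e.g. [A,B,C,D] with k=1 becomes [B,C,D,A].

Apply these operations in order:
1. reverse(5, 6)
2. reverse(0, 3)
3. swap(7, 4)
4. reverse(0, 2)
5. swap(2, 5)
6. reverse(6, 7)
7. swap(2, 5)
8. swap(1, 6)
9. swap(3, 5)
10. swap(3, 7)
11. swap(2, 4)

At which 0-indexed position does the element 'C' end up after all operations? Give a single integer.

Answer: 1

Derivation:
After 1 (reverse(5, 6)): [A, H, E, B, C, D, F, G]
After 2 (reverse(0, 3)): [B, E, H, A, C, D, F, G]
After 3 (swap(7, 4)): [B, E, H, A, G, D, F, C]
After 4 (reverse(0, 2)): [H, E, B, A, G, D, F, C]
After 5 (swap(2, 5)): [H, E, D, A, G, B, F, C]
After 6 (reverse(6, 7)): [H, E, D, A, G, B, C, F]
After 7 (swap(2, 5)): [H, E, B, A, G, D, C, F]
After 8 (swap(1, 6)): [H, C, B, A, G, D, E, F]
After 9 (swap(3, 5)): [H, C, B, D, G, A, E, F]
After 10 (swap(3, 7)): [H, C, B, F, G, A, E, D]
After 11 (swap(2, 4)): [H, C, G, F, B, A, E, D]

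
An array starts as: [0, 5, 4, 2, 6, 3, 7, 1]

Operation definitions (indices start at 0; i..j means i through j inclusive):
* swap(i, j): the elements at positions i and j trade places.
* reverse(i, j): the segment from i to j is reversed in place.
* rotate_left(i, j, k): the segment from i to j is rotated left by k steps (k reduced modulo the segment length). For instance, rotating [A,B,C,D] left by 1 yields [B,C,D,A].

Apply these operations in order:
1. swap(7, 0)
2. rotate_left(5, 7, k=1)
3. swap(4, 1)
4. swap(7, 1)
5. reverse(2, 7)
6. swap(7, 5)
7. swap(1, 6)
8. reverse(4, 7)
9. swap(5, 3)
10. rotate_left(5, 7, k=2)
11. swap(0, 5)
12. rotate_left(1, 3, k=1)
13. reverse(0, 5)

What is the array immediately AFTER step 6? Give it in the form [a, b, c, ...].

After 1 (swap(7, 0)): [1, 5, 4, 2, 6, 3, 7, 0]
After 2 (rotate_left(5, 7, k=1)): [1, 5, 4, 2, 6, 7, 0, 3]
After 3 (swap(4, 1)): [1, 6, 4, 2, 5, 7, 0, 3]
After 4 (swap(7, 1)): [1, 3, 4, 2, 5, 7, 0, 6]
After 5 (reverse(2, 7)): [1, 3, 6, 0, 7, 5, 2, 4]
After 6 (swap(7, 5)): [1, 3, 6, 0, 7, 4, 2, 5]

Answer: [1, 3, 6, 0, 7, 4, 2, 5]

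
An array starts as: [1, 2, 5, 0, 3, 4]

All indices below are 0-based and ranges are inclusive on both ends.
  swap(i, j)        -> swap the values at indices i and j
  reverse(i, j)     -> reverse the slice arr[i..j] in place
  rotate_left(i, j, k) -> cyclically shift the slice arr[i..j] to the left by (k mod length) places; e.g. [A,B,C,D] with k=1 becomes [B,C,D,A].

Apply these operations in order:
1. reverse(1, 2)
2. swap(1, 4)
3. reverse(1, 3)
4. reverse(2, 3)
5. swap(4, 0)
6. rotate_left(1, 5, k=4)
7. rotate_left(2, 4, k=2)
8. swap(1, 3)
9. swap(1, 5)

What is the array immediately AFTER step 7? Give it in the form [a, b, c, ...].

After 1 (reverse(1, 2)): [1, 5, 2, 0, 3, 4]
After 2 (swap(1, 4)): [1, 3, 2, 0, 5, 4]
After 3 (reverse(1, 3)): [1, 0, 2, 3, 5, 4]
After 4 (reverse(2, 3)): [1, 0, 3, 2, 5, 4]
After 5 (swap(4, 0)): [5, 0, 3, 2, 1, 4]
After 6 (rotate_left(1, 5, k=4)): [5, 4, 0, 3, 2, 1]
After 7 (rotate_left(2, 4, k=2)): [5, 4, 2, 0, 3, 1]

Answer: [5, 4, 2, 0, 3, 1]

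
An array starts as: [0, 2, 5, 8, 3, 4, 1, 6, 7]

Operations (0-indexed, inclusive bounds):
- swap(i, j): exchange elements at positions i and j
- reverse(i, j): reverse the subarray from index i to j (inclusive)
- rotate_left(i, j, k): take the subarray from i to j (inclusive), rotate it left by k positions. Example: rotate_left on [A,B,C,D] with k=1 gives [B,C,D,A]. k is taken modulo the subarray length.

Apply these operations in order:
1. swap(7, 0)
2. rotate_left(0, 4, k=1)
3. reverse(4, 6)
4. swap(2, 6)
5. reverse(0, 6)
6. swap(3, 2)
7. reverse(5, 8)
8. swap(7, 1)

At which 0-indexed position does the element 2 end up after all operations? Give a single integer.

Answer: 1

Derivation:
After 1 (swap(7, 0)): [6, 2, 5, 8, 3, 4, 1, 0, 7]
After 2 (rotate_left(0, 4, k=1)): [2, 5, 8, 3, 6, 4, 1, 0, 7]
After 3 (reverse(4, 6)): [2, 5, 8, 3, 1, 4, 6, 0, 7]
After 4 (swap(2, 6)): [2, 5, 6, 3, 1, 4, 8, 0, 7]
After 5 (reverse(0, 6)): [8, 4, 1, 3, 6, 5, 2, 0, 7]
After 6 (swap(3, 2)): [8, 4, 3, 1, 6, 5, 2, 0, 7]
After 7 (reverse(5, 8)): [8, 4, 3, 1, 6, 7, 0, 2, 5]
After 8 (swap(7, 1)): [8, 2, 3, 1, 6, 7, 0, 4, 5]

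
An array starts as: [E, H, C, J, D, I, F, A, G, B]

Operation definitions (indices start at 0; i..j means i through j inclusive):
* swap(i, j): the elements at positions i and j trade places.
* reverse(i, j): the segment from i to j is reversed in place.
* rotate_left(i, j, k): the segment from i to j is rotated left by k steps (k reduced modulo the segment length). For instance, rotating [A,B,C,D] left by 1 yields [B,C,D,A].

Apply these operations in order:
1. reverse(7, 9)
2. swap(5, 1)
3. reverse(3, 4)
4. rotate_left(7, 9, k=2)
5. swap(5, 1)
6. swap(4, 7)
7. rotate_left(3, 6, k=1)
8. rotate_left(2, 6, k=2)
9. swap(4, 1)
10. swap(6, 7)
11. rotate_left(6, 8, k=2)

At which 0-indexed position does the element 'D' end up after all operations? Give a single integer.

After 1 (reverse(7, 9)): [E, H, C, J, D, I, F, B, G, A]
After 2 (swap(5, 1)): [E, I, C, J, D, H, F, B, G, A]
After 3 (reverse(3, 4)): [E, I, C, D, J, H, F, B, G, A]
After 4 (rotate_left(7, 9, k=2)): [E, I, C, D, J, H, F, A, B, G]
After 5 (swap(5, 1)): [E, H, C, D, J, I, F, A, B, G]
After 6 (swap(4, 7)): [E, H, C, D, A, I, F, J, B, G]
After 7 (rotate_left(3, 6, k=1)): [E, H, C, A, I, F, D, J, B, G]
After 8 (rotate_left(2, 6, k=2)): [E, H, I, F, D, C, A, J, B, G]
After 9 (swap(4, 1)): [E, D, I, F, H, C, A, J, B, G]
After 10 (swap(6, 7)): [E, D, I, F, H, C, J, A, B, G]
After 11 (rotate_left(6, 8, k=2)): [E, D, I, F, H, C, B, J, A, G]

Answer: 1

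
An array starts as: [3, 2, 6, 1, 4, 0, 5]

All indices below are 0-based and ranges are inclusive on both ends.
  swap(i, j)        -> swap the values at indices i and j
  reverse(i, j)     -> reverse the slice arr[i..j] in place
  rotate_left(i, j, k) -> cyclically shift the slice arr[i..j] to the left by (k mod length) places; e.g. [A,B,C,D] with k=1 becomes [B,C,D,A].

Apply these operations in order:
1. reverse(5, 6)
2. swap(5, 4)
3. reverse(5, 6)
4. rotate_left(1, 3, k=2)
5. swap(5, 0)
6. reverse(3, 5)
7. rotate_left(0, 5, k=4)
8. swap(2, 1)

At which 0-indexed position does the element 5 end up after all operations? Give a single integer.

Answer: 0

Derivation:
After 1 (reverse(5, 6)): [3, 2, 6, 1, 4, 5, 0]
After 2 (swap(5, 4)): [3, 2, 6, 1, 5, 4, 0]
After 3 (reverse(5, 6)): [3, 2, 6, 1, 5, 0, 4]
After 4 (rotate_left(1, 3, k=2)): [3, 1, 2, 6, 5, 0, 4]
After 5 (swap(5, 0)): [0, 1, 2, 6, 5, 3, 4]
After 6 (reverse(3, 5)): [0, 1, 2, 3, 5, 6, 4]
After 7 (rotate_left(0, 5, k=4)): [5, 6, 0, 1, 2, 3, 4]
After 8 (swap(2, 1)): [5, 0, 6, 1, 2, 3, 4]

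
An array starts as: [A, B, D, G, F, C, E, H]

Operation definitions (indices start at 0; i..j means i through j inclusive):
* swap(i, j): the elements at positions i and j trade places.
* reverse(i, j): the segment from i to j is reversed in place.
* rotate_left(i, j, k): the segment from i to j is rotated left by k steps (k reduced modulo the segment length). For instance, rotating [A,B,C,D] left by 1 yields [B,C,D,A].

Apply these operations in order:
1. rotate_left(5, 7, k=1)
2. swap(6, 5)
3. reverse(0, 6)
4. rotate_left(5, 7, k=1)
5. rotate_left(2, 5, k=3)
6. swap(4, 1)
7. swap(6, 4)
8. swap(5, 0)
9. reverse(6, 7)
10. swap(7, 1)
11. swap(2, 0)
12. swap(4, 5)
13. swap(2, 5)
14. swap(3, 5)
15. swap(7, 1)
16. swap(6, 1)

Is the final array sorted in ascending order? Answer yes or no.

After 1 (rotate_left(5, 7, k=1)): [A, B, D, G, F, E, H, C]
After 2 (swap(6, 5)): [A, B, D, G, F, H, E, C]
After 3 (reverse(0, 6)): [E, H, F, G, D, B, A, C]
After 4 (rotate_left(5, 7, k=1)): [E, H, F, G, D, A, C, B]
After 5 (rotate_left(2, 5, k=3)): [E, H, A, F, G, D, C, B]
After 6 (swap(4, 1)): [E, G, A, F, H, D, C, B]
After 7 (swap(6, 4)): [E, G, A, F, C, D, H, B]
After 8 (swap(5, 0)): [D, G, A, F, C, E, H, B]
After 9 (reverse(6, 7)): [D, G, A, F, C, E, B, H]
After 10 (swap(7, 1)): [D, H, A, F, C, E, B, G]
After 11 (swap(2, 0)): [A, H, D, F, C, E, B, G]
After 12 (swap(4, 5)): [A, H, D, F, E, C, B, G]
After 13 (swap(2, 5)): [A, H, C, F, E, D, B, G]
After 14 (swap(3, 5)): [A, H, C, D, E, F, B, G]
After 15 (swap(7, 1)): [A, G, C, D, E, F, B, H]
After 16 (swap(6, 1)): [A, B, C, D, E, F, G, H]

Answer: yes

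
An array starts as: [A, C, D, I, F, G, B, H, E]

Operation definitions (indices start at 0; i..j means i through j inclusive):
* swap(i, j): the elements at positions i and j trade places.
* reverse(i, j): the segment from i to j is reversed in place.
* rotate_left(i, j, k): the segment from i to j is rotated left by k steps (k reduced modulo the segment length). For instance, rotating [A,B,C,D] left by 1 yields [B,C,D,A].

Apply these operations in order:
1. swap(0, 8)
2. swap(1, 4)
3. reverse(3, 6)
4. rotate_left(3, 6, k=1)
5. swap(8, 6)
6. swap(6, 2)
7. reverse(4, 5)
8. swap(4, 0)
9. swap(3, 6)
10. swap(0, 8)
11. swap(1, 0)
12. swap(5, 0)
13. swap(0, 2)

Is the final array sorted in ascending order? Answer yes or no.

After 1 (swap(0, 8)): [E, C, D, I, F, G, B, H, A]
After 2 (swap(1, 4)): [E, F, D, I, C, G, B, H, A]
After 3 (reverse(3, 6)): [E, F, D, B, G, C, I, H, A]
After 4 (rotate_left(3, 6, k=1)): [E, F, D, G, C, I, B, H, A]
After 5 (swap(8, 6)): [E, F, D, G, C, I, A, H, B]
After 6 (swap(6, 2)): [E, F, A, G, C, I, D, H, B]
After 7 (reverse(4, 5)): [E, F, A, G, I, C, D, H, B]
After 8 (swap(4, 0)): [I, F, A, G, E, C, D, H, B]
After 9 (swap(3, 6)): [I, F, A, D, E, C, G, H, B]
After 10 (swap(0, 8)): [B, F, A, D, E, C, G, H, I]
After 11 (swap(1, 0)): [F, B, A, D, E, C, G, H, I]
After 12 (swap(5, 0)): [C, B, A, D, E, F, G, H, I]
After 13 (swap(0, 2)): [A, B, C, D, E, F, G, H, I]

Answer: yes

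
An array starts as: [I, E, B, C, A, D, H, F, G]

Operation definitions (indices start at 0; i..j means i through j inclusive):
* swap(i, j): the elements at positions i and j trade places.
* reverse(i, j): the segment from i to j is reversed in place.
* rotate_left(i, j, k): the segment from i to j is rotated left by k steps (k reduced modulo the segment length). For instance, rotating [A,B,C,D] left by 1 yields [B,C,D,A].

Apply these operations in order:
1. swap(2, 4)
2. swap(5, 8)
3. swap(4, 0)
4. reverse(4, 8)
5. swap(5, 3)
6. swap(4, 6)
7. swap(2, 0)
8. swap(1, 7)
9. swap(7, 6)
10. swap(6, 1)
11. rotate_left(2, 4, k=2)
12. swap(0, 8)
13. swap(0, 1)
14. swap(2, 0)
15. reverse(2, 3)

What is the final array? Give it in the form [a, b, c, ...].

Answer: [H, I, B, E, F, C, G, D, A]

Derivation:
After 1 (swap(2, 4)): [I, E, A, C, B, D, H, F, G]
After 2 (swap(5, 8)): [I, E, A, C, B, G, H, F, D]
After 3 (swap(4, 0)): [B, E, A, C, I, G, H, F, D]
After 4 (reverse(4, 8)): [B, E, A, C, D, F, H, G, I]
After 5 (swap(5, 3)): [B, E, A, F, D, C, H, G, I]
After 6 (swap(4, 6)): [B, E, A, F, H, C, D, G, I]
After 7 (swap(2, 0)): [A, E, B, F, H, C, D, G, I]
After 8 (swap(1, 7)): [A, G, B, F, H, C, D, E, I]
After 9 (swap(7, 6)): [A, G, B, F, H, C, E, D, I]
After 10 (swap(6, 1)): [A, E, B, F, H, C, G, D, I]
After 11 (rotate_left(2, 4, k=2)): [A, E, H, B, F, C, G, D, I]
After 12 (swap(0, 8)): [I, E, H, B, F, C, G, D, A]
After 13 (swap(0, 1)): [E, I, H, B, F, C, G, D, A]
After 14 (swap(2, 0)): [H, I, E, B, F, C, G, D, A]
After 15 (reverse(2, 3)): [H, I, B, E, F, C, G, D, A]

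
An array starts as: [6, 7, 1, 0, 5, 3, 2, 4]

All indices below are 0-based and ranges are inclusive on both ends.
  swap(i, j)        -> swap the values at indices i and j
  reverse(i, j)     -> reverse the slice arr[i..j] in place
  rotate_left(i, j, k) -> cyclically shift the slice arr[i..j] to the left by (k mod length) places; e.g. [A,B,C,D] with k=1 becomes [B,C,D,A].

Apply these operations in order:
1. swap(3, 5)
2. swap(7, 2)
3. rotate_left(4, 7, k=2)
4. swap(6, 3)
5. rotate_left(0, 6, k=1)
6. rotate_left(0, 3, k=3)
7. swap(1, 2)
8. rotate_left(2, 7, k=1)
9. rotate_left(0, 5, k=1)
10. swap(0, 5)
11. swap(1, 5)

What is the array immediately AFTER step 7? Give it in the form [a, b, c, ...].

After 1 (swap(3, 5)): [6, 7, 1, 3, 5, 0, 2, 4]
After 2 (swap(7, 2)): [6, 7, 4, 3, 5, 0, 2, 1]
After 3 (rotate_left(4, 7, k=2)): [6, 7, 4, 3, 2, 1, 5, 0]
After 4 (swap(6, 3)): [6, 7, 4, 5, 2, 1, 3, 0]
After 5 (rotate_left(0, 6, k=1)): [7, 4, 5, 2, 1, 3, 6, 0]
After 6 (rotate_left(0, 3, k=3)): [2, 7, 4, 5, 1, 3, 6, 0]
After 7 (swap(1, 2)): [2, 4, 7, 5, 1, 3, 6, 0]

Answer: [2, 4, 7, 5, 1, 3, 6, 0]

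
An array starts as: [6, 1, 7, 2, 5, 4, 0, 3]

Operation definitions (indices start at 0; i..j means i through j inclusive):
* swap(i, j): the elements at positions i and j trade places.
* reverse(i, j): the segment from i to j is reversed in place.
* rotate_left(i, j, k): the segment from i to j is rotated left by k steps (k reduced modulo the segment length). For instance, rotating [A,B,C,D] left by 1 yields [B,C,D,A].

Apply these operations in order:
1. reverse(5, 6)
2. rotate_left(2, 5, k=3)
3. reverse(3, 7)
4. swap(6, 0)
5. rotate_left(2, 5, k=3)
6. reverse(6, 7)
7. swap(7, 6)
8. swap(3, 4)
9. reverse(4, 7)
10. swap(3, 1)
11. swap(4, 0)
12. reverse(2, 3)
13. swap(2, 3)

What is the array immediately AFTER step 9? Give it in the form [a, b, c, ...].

Answer: [2, 1, 5, 3, 7, 6, 4, 0]

Derivation:
After 1 (reverse(5, 6)): [6, 1, 7, 2, 5, 0, 4, 3]
After 2 (rotate_left(2, 5, k=3)): [6, 1, 0, 7, 2, 5, 4, 3]
After 3 (reverse(3, 7)): [6, 1, 0, 3, 4, 5, 2, 7]
After 4 (swap(6, 0)): [2, 1, 0, 3, 4, 5, 6, 7]
After 5 (rotate_left(2, 5, k=3)): [2, 1, 5, 0, 3, 4, 6, 7]
After 6 (reverse(6, 7)): [2, 1, 5, 0, 3, 4, 7, 6]
After 7 (swap(7, 6)): [2, 1, 5, 0, 3, 4, 6, 7]
After 8 (swap(3, 4)): [2, 1, 5, 3, 0, 4, 6, 7]
After 9 (reverse(4, 7)): [2, 1, 5, 3, 7, 6, 4, 0]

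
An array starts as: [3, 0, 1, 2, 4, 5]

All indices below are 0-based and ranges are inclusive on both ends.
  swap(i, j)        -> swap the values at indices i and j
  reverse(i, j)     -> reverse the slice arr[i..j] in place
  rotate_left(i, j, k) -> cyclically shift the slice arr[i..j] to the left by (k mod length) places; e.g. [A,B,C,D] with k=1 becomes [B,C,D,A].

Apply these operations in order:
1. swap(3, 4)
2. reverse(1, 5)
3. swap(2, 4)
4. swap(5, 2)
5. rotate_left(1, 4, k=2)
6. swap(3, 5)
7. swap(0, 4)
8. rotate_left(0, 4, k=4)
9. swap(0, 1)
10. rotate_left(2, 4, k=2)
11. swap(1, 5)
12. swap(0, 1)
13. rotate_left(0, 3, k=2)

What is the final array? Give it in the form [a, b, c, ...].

After 1 (swap(3, 4)): [3, 0, 1, 4, 2, 5]
After 2 (reverse(1, 5)): [3, 5, 2, 4, 1, 0]
After 3 (swap(2, 4)): [3, 5, 1, 4, 2, 0]
After 4 (swap(5, 2)): [3, 5, 0, 4, 2, 1]
After 5 (rotate_left(1, 4, k=2)): [3, 4, 2, 5, 0, 1]
After 6 (swap(3, 5)): [3, 4, 2, 1, 0, 5]
After 7 (swap(0, 4)): [0, 4, 2, 1, 3, 5]
After 8 (rotate_left(0, 4, k=4)): [3, 0, 4, 2, 1, 5]
After 9 (swap(0, 1)): [0, 3, 4, 2, 1, 5]
After 10 (rotate_left(2, 4, k=2)): [0, 3, 1, 4, 2, 5]
After 11 (swap(1, 5)): [0, 5, 1, 4, 2, 3]
After 12 (swap(0, 1)): [5, 0, 1, 4, 2, 3]
After 13 (rotate_left(0, 3, k=2)): [1, 4, 5, 0, 2, 3]

Answer: [1, 4, 5, 0, 2, 3]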